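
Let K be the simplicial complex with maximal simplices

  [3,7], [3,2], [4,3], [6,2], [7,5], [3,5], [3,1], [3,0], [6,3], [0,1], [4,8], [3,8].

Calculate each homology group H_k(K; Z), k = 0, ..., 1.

K has 9 vertices, 12 edges.
rank ∂_0 = 0, rank ∂_1 = 8 ⇒ b_0 = 9 − 0 − 8 = 1; all invariant factors of ∂_1 are 1 so no torsion. So H_0 = Z.
rank ∂_1 = 8, rank ∂_2 = 0 ⇒ b_1 = 12 − 8 − 0 = 4. So H_1 = Z^4.

H_0 = Z,  H_1 = Z^4.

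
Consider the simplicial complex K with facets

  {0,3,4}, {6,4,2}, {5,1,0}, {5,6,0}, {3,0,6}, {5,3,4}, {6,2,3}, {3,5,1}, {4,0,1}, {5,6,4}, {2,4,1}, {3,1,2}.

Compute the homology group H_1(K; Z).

Take the total order 0 < 1 < 2 < 3 < 4 < 5 < 6 on the vertex set. Then K (dimension 2) consists of the simplices:

  0-simplices (7): [0], [1], [2], [3], [4], [5], [6]
  1-simplices (18): [0,1], [0,3], [0,4], [0,5], [0,6], [1,2], [1,3], [1,4], [1,5], [2,3], [2,4], [2,6], [3,4], [3,5], [3,6], [4,5], [4,6], [5,6]
  2-simplices (12): [0,1,4], [0,1,5], [0,3,4], [0,3,6], [0,5,6], [1,2,3], [1,2,4], [1,3,5], [2,3,6], [2,4,6], [3,4,5], [4,5,6]

so the chain groups are C_0 ≅ Z^7, C_1 ≅ Z^18, C_2 ≅ Z^12.

Boundary ∂_1: C_1 → C_0 sends each edge [p,q] (with p < q) to q − p. For instance
  ∂[0,4] = [4] − [0].
The 7×18 boundary matrix has rank 6 and Smith normal form diag(1,1,1,1,1,1).

The boundary map ∂_2: C_2 → C_1 acts by ∂[p,q,r] = [q,r] − [p,r] + [p,q]. For instance
  ∂[0,3,4] = [3,4] − [0,4] + [0,3],
  ∂[0,1,5] = [1,5] − [0,5] + [0,1].
As a 18×12 matrix over Z this has rank 12, with invariant factors (1,1,1,1,1,1,1,1,1,1,1,2).

Now H_k = ker ∂_k / im ∂_{k+1}, so:

  H_1: rank ker ∂_1 − rank ∂_2 = (18 − 6) − 12 = 0, and ∂_2 has invariant factor 2 > 1, so H_1 ≅ Z/2Z.

H_1 = Z/2Z.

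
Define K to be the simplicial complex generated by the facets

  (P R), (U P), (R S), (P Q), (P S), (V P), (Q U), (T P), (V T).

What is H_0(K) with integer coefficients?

Order the vertices as P < Q < R < S < T < U < V. Listing each simplex with vertices in this order, K has dimension 1 with simplices:

  0-simplices (7): P, Q, R, S, T, U, V
  1-simplices (9): PQ, PR, PS, PT, PU, PV, QU, RS, TV

Hence C_0 ≅ Z^7, C_1 ≅ Z^9.

Boundary ∂_1: C_1 → C_0 is given by ∂[p,q] = [q] − [p].
This gives a 7×9 integer matrix of rank 6; reducing to Smith normal form yields diagonal entries (1,1,1,1,1,1).

Now H_k = ker ∂_k / im ∂_{k+1}, so:

  H_0: rank C_0 − rank ∂_1 = 7 − 6 = 1, and the invariant factors of ∂_1 are all 1, so H_0 ≅ Z.

H_0 = Z.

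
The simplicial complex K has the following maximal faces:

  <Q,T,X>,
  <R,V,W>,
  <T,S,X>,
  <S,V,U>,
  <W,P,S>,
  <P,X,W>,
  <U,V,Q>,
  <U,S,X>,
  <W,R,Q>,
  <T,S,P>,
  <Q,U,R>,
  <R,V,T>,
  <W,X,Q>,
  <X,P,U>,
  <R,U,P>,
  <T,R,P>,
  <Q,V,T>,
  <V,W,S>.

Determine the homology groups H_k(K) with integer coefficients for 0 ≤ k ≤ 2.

H_0 = Z,  H_1 = Z ⊕ Z/2Z,  H_2 = 0.

Take the total order P < Q < R < S < T < U < V < W < X on the vertex set. Then K (dimension 2) consists of the simplices:

  0-simplices (9): P, Q, R, S, T, U, V, W, X
  1-simplices (27): PR, PS, PT, PU, PW, PX, QR, QT, QU, QV, QW, QX, RT, RU, RV, RW, ST, SU, SV, SW, SX, TV, TX, UV, UX, VW, WX
  2-simplices (18): PRT, PRU, PST, PSW, PUX, PWX, QRU, QRW, QTV, QTX, QUV, QWX, RTV, RVW, STX, SUV, SUX, SVW

Hence C_0 ≅ Z^9, C_1 ≅ Z^27, C_2 ≅ Z^18.

∂_1: C_1 → C_0 is given by ∂[p,q] = [q] − [p].
As a 9×27 matrix over Z this has rank 8, with invariant factors (1,1,1,1,1,1,1,1).

The boundary map ∂_2: C_2 → C_1 sends each 2-simplex [p,q,r] to [q,r] − [p,r] + [p,q]. For instance
  ∂QTV = TV − QV + QT,
  ∂RVW = VW − RW + RV.
The 27×18 boundary matrix has rank 18 and Smith normal form diag(1,1,1,1,1,1,1,1,1,1,1,1,1,1,1,1,1,2).

Reading off H_k = ker ∂_k / im ∂_{k+1}:

  H_0: rank C_0 − rank ∂_1 = 9 − 8 = 1, and the invariant factors of ∂_1 are all 1, so H_0 ≅ Z.
  H_1: rank ker ∂_1 − rank ∂_2 = (27 − 8) − 18 = 1, and ∂_2 has invariant factor 2 > 1, so H_1 ≅ Z ⊕ Z/2Z.
  H_2: rank ker ∂_2 − rank ∂_3 = (18 − 18) − 0 = 0, and there is no ∂_3, so H_2 ≅ 0.

(K is a triangulation of the Klein bottle.)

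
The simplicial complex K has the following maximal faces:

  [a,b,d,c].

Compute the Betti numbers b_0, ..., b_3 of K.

Take the total order a < b < c < d on the vertex set. Then K (dimension 3) consists of the simplices:

  0-simplices (4): a, b, c, d
  1-simplices (6): ab, ac, ad, bc, bd, cd
  2-simplices (4): abc, abd, acd, bcd
  3-simplices (1): abcd

giving chain groups C_0 ≅ Z^4, C_1 ≅ Z^6, C_2 ≅ Z^4, C_3 ≅ Z^1.

Boundary ∂_1: C_1 → C_0 maps an edge to its endpoints' difference, ∂[p,q] = q − p. For instance
  ∂ad = d − a.
This gives a 4×6 integer matrix of rank 3; reducing to Smith normal form yields diagonal entries (1,1,1).

∂_2: C_2 → C_1 acts by ∂[p,q,r] = [q,r] − [p,r] + [p,q]. For instance
  ∂acd = cd − ad + ac,
  ∂abd = bd − ad + ab.
The resulting 6×4 matrix has rank 3, and its Smith normal form has invariant factors (1,1,1).

∂_3: C_3 → C_2 sends each 3-simplex σ to the alternating sum Σ_i (−1)^i (σ with its i-th vertex removed). For instance
  ∂abcd = bcd − acd + abd − abc.
The 4×1 boundary matrix has rank 1 and Smith normal form diag(1).

Now H_k = ker ∂_k / im ∂_{k+1}, so:

  H_0: rank C_0 − rank ∂_1 = 4 − 3 = 1, and the invariant factors of ∂_1 are all 1, so H_0 ≅ Z.
  H_1: rank ker ∂_1 − rank ∂_2 = (6 − 3) − 3 = 0, and the invariant factors of ∂_2 are all 1, so H_1 ≅ 0.
  H_2: rank ker ∂_2 − rank ∂_3 = (4 − 3) − 1 = 0, and the invariant factors of ∂_3 are all 1, so H_2 ≅ 0.
  H_3: rank ker ∂_3 − rank ∂_4 = (1 − 1) − 0 = 0, and there is no ∂_4, so H_3 ≅ 0.

Hence the Betti numbers are b_0 = 1, b_1 = 0, b_2 = 0, b_3 = 0.

b_0 = 1, b_1 = 0, b_2 = 0, b_3 = 0.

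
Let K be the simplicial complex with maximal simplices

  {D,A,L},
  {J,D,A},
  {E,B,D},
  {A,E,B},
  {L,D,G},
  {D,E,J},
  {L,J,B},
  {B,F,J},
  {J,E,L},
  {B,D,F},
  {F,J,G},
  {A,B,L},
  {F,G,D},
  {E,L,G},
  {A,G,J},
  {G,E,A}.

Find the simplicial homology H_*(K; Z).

H_0 = Z,  H_1 = Z^2,  H_2 = Z.

Fix the vertex order A < B < D < E < F < G < J < L and write every simplex with vertices in increasing order. Then dim K = 2 and the simplices of K are:

  0-simplices (8): A, B, D, E, F, G, J, L
  1-simplices (24): AB, AD, AE, AG, AJ, AL, BD, BE, BF, BJ, BL, DE, DF, DG, DJ, DL, EG, EJ, EL, FG, FJ, GJ, GL, JL
  2-simplices (16): ABE, ABL, ADJ, ADL, AEG, AGJ, BDE, BDF, BFJ, BJL, DEJ, DFG, DGL, EGL, EJL, FGJ

so the chain groups are C_0 ≅ Z^8, C_1 ≅ Z^24, C_2 ≅ Z^16.

∂_1: C_1 → C_0 maps an edge to its endpoints' difference, ∂[p,q] = q − p.
As a 8×24 matrix over Z this has rank 7, with invariant factors (1,1,1,1,1,1,1).

The boundary map ∂_2: C_2 → C_1 sends each 2-simplex [p,q,r] to [q,r] − [p,r] + [p,q]. For instance
  ∂EGL = GL − EL + EG,
  ∂BFJ = FJ − BJ + BF.
As a 24×16 matrix over Z this has rank 15, with invariant factors (1,1,1,1,1,1,1,1,1,1,1,1,1,1,1).

Computing H_k = (kernel of ∂_k) / (image of ∂_{k+1}):

  H_0: rank C_0 − rank ∂_1 = 8 − 7 = 1, and the invariant factors of ∂_1 are all 1, so H_0 ≅ Z.
  H_1: rank ker ∂_1 − rank ∂_2 = (24 − 7) − 15 = 2, and the invariant factors of ∂_2 are all 1, so H_1 ≅ Z^2.
  H_2: rank ker ∂_2 − rank ∂_3 = (16 − 15) − 0 = 1, and there is no ∂_3, so H_2 ≅ Z.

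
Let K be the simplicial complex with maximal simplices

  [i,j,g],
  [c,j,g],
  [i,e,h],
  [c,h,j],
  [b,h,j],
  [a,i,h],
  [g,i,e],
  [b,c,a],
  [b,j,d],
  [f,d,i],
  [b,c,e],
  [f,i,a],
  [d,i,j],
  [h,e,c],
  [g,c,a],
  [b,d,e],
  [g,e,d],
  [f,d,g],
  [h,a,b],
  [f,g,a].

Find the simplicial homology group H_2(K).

Fix the vertex order a < b < c < d < e < f < g < h < i < j and write every simplex with vertices in increasing order. Then dim K = 2 and the simplices of K are:

  0-simplices (10): a, b, c, d, e, f, g, h, i, j
  1-simplices (30): ab, ac, af, ag, ah, ai, bc, bd, be, bh, bj, ce, cg, ch, cj, de, df, dg, di, dj, eg, eh, ei, fg, fi, gi, gj, hi, hj, ij
  2-simplices (20): abc, abh, acg, afg, afi, ahi, bce, bde, bdj, bhj, ceh, cgj, chj, deg, dfg, dfi, dij, egi, ehi, gij

giving chain groups C_0 ≅ Z^10, C_1 ≅ Z^30, C_2 ≅ Z^20.

The boundary map ∂_1: C_1 → C_0 is given by ∂[p,q] = [q] − [p].
This gives a 10×30 integer matrix of rank 9; reducing to Smith normal form yields diagonal entries (1,1,1,1,1,1,1,1,1).

The boundary map ∂_2: C_2 → C_1 acts by ∂[p,q,r] = [q,r] − [p,r] + [p,q]. For instance
  ∂afi = fi − ai + af,
  ∂gij = ij − gj + gi.
This gives a 30×20 integer matrix of rank 20; reducing to Smith normal form yields diagonal entries (1,1,1,1,1,1,1,1,1,1,1,1,1,1,1,1,1,1,1,2).

Computing H_k = (kernel of ∂_k) / (image of ∂_{k+1}):

  H_2: rank ker ∂_2 − rank ∂_3 = (20 − 20) − 0 = 0, and there is no ∂_3, so H_2 ≅ 0.

(K is a triangulation of the Klein bottle.)

H_2 ≅ 0.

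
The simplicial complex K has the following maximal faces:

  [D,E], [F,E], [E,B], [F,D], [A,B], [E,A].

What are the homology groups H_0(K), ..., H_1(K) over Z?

H_0 = Z,  H_1 = Z^2.

Take the total order A < B < D < E < F on the vertex set. Then K (dimension 1) consists of the simplices:

  0-simplices (5): A, B, D, E, F
  1-simplices (6): AB, AE, BE, DE, DF, EF

so the chain groups are C_0 ≅ Z^5, C_1 ≅ Z^6.

Boundary ∂_1: C_1 → C_0 maps an edge to its endpoints' difference, ∂[p,q] = q − p. For instance
  ∂BE = E − B.
This gives a 5×6 integer matrix of rank 4; reducing to Smith normal form yields diagonal entries (1,1,1,1).

From H_k ≅ ker(∂_k) / im(∂_{k+1}) we obtain:

  H_0: rank C_0 − rank ∂_1 = 5 − 4 = 1, and the invariant factors of ∂_1 are all 1, so H_0 = Z.
  H_1: rank ker ∂_1 − rank ∂_2 = (6 − 4) − 0 = 2, and there is no ∂_2, so H_1 = Z^2.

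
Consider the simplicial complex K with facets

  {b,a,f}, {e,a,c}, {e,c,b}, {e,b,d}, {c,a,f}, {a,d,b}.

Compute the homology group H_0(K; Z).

Fix the vertex order a < b < c < d < e < f and write every simplex with vertices in increasing order. Then dim K = 2 and the simplices of K are:

  0-simplices (6): a, b, c, d, e, f
  1-simplices (12): ab, ac, ad, ae, af, bc, bd, be, bf, ce, cf, de
  2-simplices (6): abd, abf, ace, acf, bce, bde

giving chain groups C_0 ≅ Z^6, C_1 ≅ Z^12, C_2 ≅ Z^6.

The boundary map ∂_1: C_1 → C_0 maps an edge to its endpoints' difference, ∂[p,q] = q − p.
The 6×12 boundary matrix has rank 5 and Smith normal form diag(1,1,1,1,1).

Boundary ∂_2: C_2 → C_1 maps a triangle to the signed sum of its edges. For instance
  ∂bce = ce − be + bc,
  ∂acf = cf − af + ac.
The resulting 12×6 matrix has rank 6, and its Smith normal form has invariant factors (1,1,1,1,1,1).

Now H_k = ker ∂_k / im ∂_{k+1}, so:

  H_0: rank C_0 − rank ∂_1 = 6 − 5 = 1, and the invariant factors of ∂_1 are all 1, so H_0 ≅ Z.

H_0 ≅ Z.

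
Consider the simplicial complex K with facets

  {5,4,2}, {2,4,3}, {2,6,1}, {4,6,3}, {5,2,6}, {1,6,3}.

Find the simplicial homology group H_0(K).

H_0 ≅ Z.

K has 6 vertices, 12 edges, 6 triangles.
rank ∂_0 = 0, rank ∂_1 = 5 ⇒ b_0 = 6 − 0 − 5 = 1; all invariant factors of ∂_1 are 1 so no torsion. So H_0 = Z.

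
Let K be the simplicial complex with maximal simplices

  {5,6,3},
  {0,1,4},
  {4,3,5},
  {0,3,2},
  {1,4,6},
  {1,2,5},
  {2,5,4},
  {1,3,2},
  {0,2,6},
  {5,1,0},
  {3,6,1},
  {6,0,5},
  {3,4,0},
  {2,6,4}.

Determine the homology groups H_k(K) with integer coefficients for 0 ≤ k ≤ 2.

H_0 ≅ Z,  H_1 ≅ Z^2,  H_2 ≅ Z.

Fix the vertex order 0 < 1 < 2 < 3 < 4 < 5 < 6 and write every simplex with vertices in increasing order. Then dim K = 2 and the simplices of K are:

  0-simplices (7): [0], [1], [2], [3], [4], [5], [6]
  1-simplices (21): [0,1], [0,2], [0,3], [0,4], [0,5], [0,6], [1,2], [1,3], [1,4], [1,5], [1,6], [2,3], [2,4], [2,5], [2,6], [3,4], [3,5], [3,6], [4,5], [4,6], [5,6]
  2-simplices (14): [0,1,4], [0,1,5], [0,2,3], [0,2,6], [0,3,4], [0,5,6], [1,2,3], [1,2,5], [1,3,6], [1,4,6], [2,4,5], [2,4,6], [3,4,5], [3,5,6]

Hence C_0 ≅ Z^7, C_1 ≅ Z^21, C_2 ≅ Z^14.

The boundary map ∂_1: C_1 → C_0 sends each edge [p,q] (with p < q) to q − p. For instance
  ∂[1,4] = [4] − [1].
The 7×21 boundary matrix has rank 6 and Smith normal form diag(1,1,1,1,1,1).

∂_2: C_2 → C_1 acts by ∂[p,q,r] = [q,r] − [p,r] + [p,q]. For instance
  ∂[0,3,4] = [3,4] − [0,4] + [0,3],
  ∂[0,2,3] = [2,3] − [0,3] + [0,2].
The resulting 21×14 matrix has rank 13, and its Smith normal form has invariant factors (1,1,1,1,1,1,1,1,1,1,1,1,1).

From H_k ≅ ker(∂_k) / im(∂_{k+1}) we obtain:

  H_0: rank C_0 − rank ∂_1 = 7 − 6 = 1, and the invariant factors of ∂_1 are all 1, so H_0 = Z.
  H_1: rank ker ∂_1 − rank ∂_2 = (21 − 6) − 13 = 2, and the invariant factors of ∂_2 are all 1, so H_1 = Z^2.
  H_2: rank ker ∂_2 − rank ∂_3 = (14 − 13) − 0 = 1, and there is no ∂_3, so H_2 = Z.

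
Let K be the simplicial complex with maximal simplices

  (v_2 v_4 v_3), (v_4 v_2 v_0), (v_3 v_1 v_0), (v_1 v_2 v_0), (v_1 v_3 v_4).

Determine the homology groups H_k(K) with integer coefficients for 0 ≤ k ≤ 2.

H_0 ≅ Z,  H_1 ≅ Z,  H_2 = 0.

Order the vertices as v_0 < v_1 < v_2 < v_3 < v_4. Listing each simplex with vertices in this order, K has dimension 2 with simplices:

  0-simplices (5): [v_0], [v_1], [v_2], [v_3], [v_4]
  1-simplices (10): [v_0,v_1], [v_0,v_2], [v_0,v_3], [v_0,v_4], [v_1,v_2], [v_1,v_3], [v_1,v_4], [v_2,v_3], [v_2,v_4], [v_3,v_4]
  2-simplices (5): [v_0,v_1,v_2], [v_0,v_1,v_3], [v_0,v_2,v_4], [v_1,v_3,v_4], [v_2,v_3,v_4]

giving chain groups C_0 ≅ Z^5, C_1 ≅ Z^10, C_2 ≅ Z^5.

Boundary ∂_1: C_1 → C_0 is given by ∂[p,q] = [q] − [p].
This gives a 5×10 integer matrix of rank 4; reducing to Smith normal form yields diagonal entries (1,1,1,1).

The boundary map ∂_2: C_2 → C_1 sends each 2-simplex [p,q,r] to [q,r] − [p,r] + [p,q]. For instance
  ∂[v_1,v_3,v_4] = [v_3,v_4] − [v_1,v_4] + [v_1,v_3],
  ∂[v_2,v_3,v_4] = [v_3,v_4] − [v_2,v_4] + [v_2,v_3].
The resulting 10×5 matrix has rank 5, and its Smith normal form has invariant factors (1,1,1,1,1).

Now H_k = ker ∂_k / im ∂_{k+1}, so:

  H_0: rank C_0 − rank ∂_1 = 5 − 4 = 1, and the invariant factors of ∂_1 are all 1, so H_0 = Z.
  H_1: rank ker ∂_1 − rank ∂_2 = (10 − 4) − 5 = 1, and the invariant factors of ∂_2 are all 1, so H_1 = Z.
  H_2: rank ker ∂_2 − rank ∂_3 = (5 − 5) − 0 = 0, and there is no ∂_3, so H_2 = 0.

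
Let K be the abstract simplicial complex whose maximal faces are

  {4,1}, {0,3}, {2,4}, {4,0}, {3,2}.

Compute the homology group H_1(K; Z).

H_1 = Z.

Take the total order 0 < 1 < 2 < 3 < 4 on the vertex set. Then K (dimension 1) consists of the simplices:

  0-simplices (5): [0], [1], [2], [3], [4]
  1-simplices (5): [0,3], [0,4], [1,4], [2,3], [2,4]

giving chain groups C_0 ≅ Z^5, C_1 ≅ Z^5.

The boundary map ∂_1: C_1 → C_0 is given by ∂[p,q] = [q] − [p].
This gives a 5×5 integer matrix of rank 4; reducing to Smith normal form yields diagonal entries (1,1,1,1).

From H_k ≅ ker(∂_k) / im(∂_{k+1}) we obtain:

  H_1: rank ker ∂_1 − rank ∂_2 = (5 − 4) − 0 = 1, and there is no ∂_2, so H_1 ≅ Z.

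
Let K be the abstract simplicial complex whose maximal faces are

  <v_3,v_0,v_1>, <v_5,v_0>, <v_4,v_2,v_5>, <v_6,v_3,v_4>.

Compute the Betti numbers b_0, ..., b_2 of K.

b_0 = 1, b_1 = 1, b_2 = 0.

Take the total order v_0 < v_1 < v_2 < v_3 < v_4 < v_5 < v_6 on the vertex set. Then K (dimension 2) consists of the simplices:

  0-simplices (7): [v_0], [v_1], [v_2], [v_3], [v_4], [v_5], [v_6]
  1-simplices (10): [v_0,v_1], [v_0,v_3], [v_0,v_5], [v_1,v_3], [v_2,v_4], [v_2,v_5], [v_3,v_4], [v_3,v_6], [v_4,v_5], [v_4,v_6]
  2-simplices (3): [v_0,v_1,v_3], [v_2,v_4,v_5], [v_3,v_4,v_6]

so the chain groups are C_0 ≅ Z^7, C_1 ≅ Z^10, C_2 ≅ Z^3.

The boundary map ∂_1: C_1 → C_0 maps an edge to its endpoints' difference, ∂[p,q] = q − p. For instance
  ∂[v_1,v_3] = [v_3] − [v_1].
The resulting 7×10 matrix has rank 6, and its Smith normal form has invariant factors (1,1,1,1,1,1).

∂_2: C_2 → C_1 sends each 2-simplex [p,q,r] to [q,r] − [p,r] + [p,q]. For instance
  ∂[v_2,v_4,v_5] = [v_4,v_5] − [v_2,v_5] + [v_2,v_4],
  ∂[v_0,v_1,v_3] = [v_1,v_3] − [v_0,v_3] + [v_0,v_1].
As a 10×3 matrix over Z this has rank 3, with invariant factors (1,1,1).

From H_k ≅ ker(∂_k) / im(∂_{k+1}) we obtain:

  H_0: rank C_0 − rank ∂_1 = 7 − 6 = 1, and the invariant factors of ∂_1 are all 1, so H_0 = Z.
  H_1: rank ker ∂_1 − rank ∂_2 = (10 − 6) − 3 = 1, and the invariant factors of ∂_2 are all 1, so H_1 = Z.
  H_2: rank ker ∂_2 − rank ∂_3 = (3 − 3) − 0 = 0, and there is no ∂_3, so H_2 = 0.

Hence the Betti numbers are b_0 = 1, b_1 = 1, b_2 = 0.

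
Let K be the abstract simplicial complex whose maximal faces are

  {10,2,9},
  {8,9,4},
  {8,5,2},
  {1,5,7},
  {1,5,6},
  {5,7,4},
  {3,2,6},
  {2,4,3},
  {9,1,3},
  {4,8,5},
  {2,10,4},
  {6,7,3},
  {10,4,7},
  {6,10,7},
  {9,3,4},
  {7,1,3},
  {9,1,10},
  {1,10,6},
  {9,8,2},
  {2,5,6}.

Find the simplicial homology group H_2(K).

H_2 = 0.

Fix the vertex order 1 < 2 < 3 < 4 < 5 < 6 < 7 < 8 < 9 < 10 and write every simplex with vertices in increasing order. Then dim K = 2 and the simplices of K are:

  0-simplices (10): [1], [2], [3], [4], [5], [6], [7], [8], [9], [10]
  1-simplices (30): (30 of them)
  2-simplices (20): (20 of them)

giving chain groups C_0 ≅ Z^10, C_1 ≅ Z^30, C_2 ≅ Z^20.

Boundary ∂_1: C_1 → C_0 sends each edge [p,q] (with p < q) to q − p.
This gives a 10×30 integer matrix of rank 9; reducing to Smith normal form yields diagonal entries (1,1,1,1,1,1,1,1,1).

Boundary ∂_2: C_2 → C_1 sends each 2-simplex [p,q,r] to [q,r] − [p,r] + [p,q]. For instance
  ∂[1,3,7] = [3,7] − [1,7] + [1,3],
  ∂[2,4,10] = [4,10] − [2,10] + [2,4].
As a 30×20 matrix over Z this has rank 20, with invariant factors (1,1,1,1,1,1,1,1,1,1,1,1,1,1,1,1,1,1,1,2).

Reading off H_k = ker ∂_k / im ∂_{k+1}:

  H_2: rank ker ∂_2 − rank ∂_3 = (20 − 20) − 0 = 0, and there is no ∂_3, so H_2 = 0.

(K is a triangulation of the Klein bottle.)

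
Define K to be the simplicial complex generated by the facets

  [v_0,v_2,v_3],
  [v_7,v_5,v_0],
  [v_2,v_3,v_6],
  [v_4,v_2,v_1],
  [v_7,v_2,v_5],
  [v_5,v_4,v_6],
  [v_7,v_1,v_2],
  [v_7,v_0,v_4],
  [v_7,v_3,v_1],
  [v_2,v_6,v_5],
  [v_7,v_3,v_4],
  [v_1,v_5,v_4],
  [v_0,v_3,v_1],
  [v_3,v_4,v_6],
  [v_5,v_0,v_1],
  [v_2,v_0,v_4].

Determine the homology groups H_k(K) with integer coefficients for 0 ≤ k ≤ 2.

H_0 = Z,  H_1 = Z^2,  H_2 = Z.

Fix the vertex order v_0 < v_1 < v_2 < v_3 < v_4 < v_5 < v_6 < v_7 and write every simplex with vertices in increasing order. Then dim K = 2 and the simplices of K are:

  0-simplices (8): [v_0], [v_1], [v_2], [v_3], [v_4], [v_5], [v_6], [v_7]
  1-simplices (24): (24 of them)
  2-simplices (16): (16 of them)

giving chain groups C_0 ≅ Z^8, C_1 ≅ Z^24, C_2 ≅ Z^16.

Boundary ∂_1: C_1 → C_0 maps an edge to its endpoints' difference, ∂[p,q] = q − p.
The resulting 8×24 matrix has rank 7, and its Smith normal form has invariant factors (1,1,1,1,1,1,1).

∂_2: C_2 → C_1 acts by ∂[p,q,r] = [q,r] − [p,r] + [p,q]. For instance
  ∂[v_0,v_4,v_7] = [v_4,v_7] − [v_0,v_7] + [v_0,v_4],
  ∂[v_1,v_4,v_5] = [v_4,v_5] − [v_1,v_5] + [v_1,v_4].
As a 24×16 matrix over Z this has rank 15, with invariant factors (1,1,1,1,1,1,1,1,1,1,1,1,1,1,1).

Reading off H_k = ker ∂_k / im ∂_{k+1}:

  H_0: rank C_0 − rank ∂_1 = 8 − 7 = 1, and the invariant factors of ∂_1 are all 1, so H_0 ≅ Z.
  H_1: rank ker ∂_1 − rank ∂_2 = (24 − 7) − 15 = 2, and the invariant factors of ∂_2 are all 1, so H_1 ≅ Z^2.
  H_2: rank ker ∂_2 − rank ∂_3 = (16 − 15) − 0 = 1, and there is no ∂_3, so H_2 ≅ Z.

(K is a triangulation of the torus T^2.)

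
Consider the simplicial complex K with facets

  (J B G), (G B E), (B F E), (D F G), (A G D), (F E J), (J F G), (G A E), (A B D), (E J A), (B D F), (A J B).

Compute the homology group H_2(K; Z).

Fix the vertex order A < B < D < E < F < G < J and write every simplex with vertices in increasing order. Then dim K = 2 and the simplices of K are:

  0-simplices (7): A, B, D, E, F, G, J
  1-simplices (18): AB, AD, AE, AG, AJ, BD, BE, BF, BG, BJ, DF, DG, EF, EG, EJ, FG, FJ, GJ
  2-simplices (12): ABD, ABJ, ADG, AEG, AEJ, BDF, BEF, BEG, BGJ, DFG, EFJ, FGJ

so the chain groups are C_0 ≅ Z^7, C_1 ≅ Z^18, C_2 ≅ Z^12.

The boundary map ∂_1: C_1 → C_0 maps an edge to its endpoints' difference, ∂[p,q] = q − p. For instance
  ∂BJ = J − B.
The resulting 7×18 matrix has rank 6, and its Smith normal form has invariant factors (1,1,1,1,1,1).

The boundary map ∂_2: C_2 → C_1 acts by ∂[p,q,r] = [q,r] − [p,r] + [p,q]. For instance
  ∂ABJ = BJ − AJ + AB,
  ∂FGJ = GJ − FJ + FG.
The 18×12 boundary matrix has rank 12 and Smith normal form diag(1,1,1,1,1,1,1,1,1,1,1,2).

From H_k ≅ ker(∂_k) / im(∂_{k+1}) we obtain:

  H_2: rank ker ∂_2 − rank ∂_3 = (12 − 12) − 0 = 0, and there is no ∂_3, so H_2 = 0.

(K is a triangulation of the real projective plane RP^2.)

H_2 ≅ 0.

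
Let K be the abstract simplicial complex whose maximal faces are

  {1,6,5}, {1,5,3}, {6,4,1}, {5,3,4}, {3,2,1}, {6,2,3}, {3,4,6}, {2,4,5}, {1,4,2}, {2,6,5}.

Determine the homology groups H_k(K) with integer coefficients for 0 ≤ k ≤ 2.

Take the total order 1 < 2 < 3 < 4 < 5 < 6 on the vertex set. Then K (dimension 2) consists of the simplices:

  0-simplices (6): [1], [2], [3], [4], [5], [6]
  1-simplices (15): [1,2], [1,3], [1,4], [1,5], [1,6], [2,3], [2,4], [2,5], [2,6], [3,4], [3,5], [3,6], [4,5], [4,6], [5,6]
  2-simplices (10): [1,2,3], [1,2,4], [1,3,5], [1,4,6], [1,5,6], [2,3,6], [2,4,5], [2,5,6], [3,4,5], [3,4,6]

Hence C_0 ≅ Z^6, C_1 ≅ Z^15, C_2 ≅ Z^10.

The boundary map ∂_1: C_1 → C_0 maps an edge to its endpoints' difference, ∂[p,q] = q − p.
As a 6×15 matrix over Z this has rank 5, with invariant factors (1,1,1,1,1).

The boundary map ∂_2: C_2 → C_1 maps a triangle to the signed sum of its edges. For instance
  ∂[1,4,6] = [4,6] − [1,6] + [1,4],
  ∂[1,3,5] = [3,5] − [1,5] + [1,3].
As a 15×10 matrix over Z this has rank 10, with invariant factors (1,1,1,1,1,1,1,1,1,2).

From H_k ≅ ker(∂_k) / im(∂_{k+1}) we obtain:

  H_0: rank C_0 − rank ∂_1 = 6 − 5 = 1, and the invariant factors of ∂_1 are all 1, so H_0 = Z.
  H_1: rank ker ∂_1 − rank ∂_2 = (15 − 5) − 10 = 0, and ∂_2 has invariant factor 2 > 1, so H_1 = Z/2.
  H_2: rank ker ∂_2 − rank ∂_3 = (10 − 10) − 0 = 0, and there is no ∂_3, so H_2 = 0.

As a check, the Euler characteristic is 6 − 15 + 10 = 1, which agrees with 1 − 0 + 0 = 1.
(K is a triangulation of the real projective plane RP^2.)

H_0 ≅ Z,  H_1 ≅ Z/2,  H_2 = 0.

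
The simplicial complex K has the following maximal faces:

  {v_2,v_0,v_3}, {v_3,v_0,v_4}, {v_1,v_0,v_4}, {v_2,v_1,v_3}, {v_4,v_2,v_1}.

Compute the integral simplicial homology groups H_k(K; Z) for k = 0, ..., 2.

We work with the vertex ordering v_0 < v_1 < v_2 < v_3 < v_4. The simplices of K, each written with vertices in increasing order, are:

  0-simplices (5): [v_0], [v_1], [v_2], [v_3], [v_4]
  1-simplices (10): [v_0,v_1], [v_0,v_2], [v_0,v_3], [v_0,v_4], [v_1,v_2], [v_1,v_3], [v_1,v_4], [v_2,v_3], [v_2,v_4], [v_3,v_4]
  2-simplices (5): [v_0,v_1,v_4], [v_0,v_2,v_3], [v_0,v_3,v_4], [v_1,v_2,v_3], [v_1,v_2,v_4]

Hence C_0 ≅ Z^5, C_1 ≅ Z^10, C_2 ≅ Z^5.

∂_1: C_1 → C_0 sends each edge [p,q] (with p < q) to q − p.
This gives a 5×10 integer matrix of rank 4; reducing to Smith normal form yields diagonal entries (1,1,1,1).

Boundary ∂_2: C_2 → C_1 sends each 2-simplex [p,q,r] to [q,r] − [p,r] + [p,q]. For instance
  ∂[v_1,v_2,v_4] = [v_2,v_4] − [v_1,v_4] + [v_1,v_2],
  ∂[v_1,v_2,v_3] = [v_2,v_3] − [v_1,v_3] + [v_1,v_2].
This gives a 10×5 integer matrix of rank 5; reducing to Smith normal form yields diagonal entries (1,1,1,1,1).

Now H_k = ker ∂_k / im ∂_{k+1}, so:

  H_0: rank C_0 − rank ∂_1 = 5 − 4 = 1, and the invariant factors of ∂_1 are all 1, so H_0 ≅ Z.
  H_1: rank ker ∂_1 − rank ∂_2 = (10 − 4) − 5 = 1, and the invariant factors of ∂_2 are all 1, so H_1 ≅ Z.
  H_2: rank ker ∂_2 − rank ∂_3 = (5 − 5) − 0 = 0, and there is no ∂_3, so H_2 ≅ 0.

As a check, the Euler characteristic is 5 − 10 + 5 = 0, which agrees with 1 − 1 + 0 = 0.

H_0 ≅ Z,  H_1 ≅ Z,  H_2 = 0.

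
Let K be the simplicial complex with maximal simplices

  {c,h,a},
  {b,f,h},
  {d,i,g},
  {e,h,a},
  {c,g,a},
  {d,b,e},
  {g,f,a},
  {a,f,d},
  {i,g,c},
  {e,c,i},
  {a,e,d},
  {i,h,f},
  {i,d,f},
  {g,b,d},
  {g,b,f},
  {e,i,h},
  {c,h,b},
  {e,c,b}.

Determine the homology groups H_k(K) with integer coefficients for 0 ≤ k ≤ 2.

H_0 = Z,  H_1 = Z ⊕ Z_2,  H_2 = 0.

Order the vertices as a < b < c < d < e < f < g < h < i. Listing each simplex with vertices in this order, K has dimension 2 with simplices:

  0-simplices (9): a, b, c, d, e, f, g, h, i
  1-simplices (27): ac, ad, ae, af, ag, ah, bc, bd, be, bf, bg, bh, ce, cg, ch, ci, de, df, dg, di, eh, ei, fg, fh, fi, gi, hi
  2-simplices (18): acg, ach, ade, adf, aeh, afg, bce, bch, bde, bdg, bfg, bfh, cei, cgi, dfi, dgi, ehi, fhi

Hence C_0 ≅ Z^9, C_1 ≅ Z^27, C_2 ≅ Z^18.

∂_1: C_1 → C_0 sends each edge [p,q] (with p < q) to q − p. For instance
  ∂ci = i − c.
The resulting 9×27 matrix has rank 8, and its Smith normal form has invariant factors (1,1,1,1,1,1,1,1).

∂_2: C_2 → C_1 acts by ∂[p,q,r] = [q,r] − [p,r] + [p,q]. For instance
  ∂acg = cg − ag + ac,
  ∂dgi = gi − di + dg.
The 27×18 boundary matrix has rank 18 and Smith normal form diag(1,1,1,1,1,1,1,1,1,1,1,1,1,1,1,1,1,2).

Computing H_k = (kernel of ∂_k) / (image of ∂_{k+1}):

  H_0: rank C_0 − rank ∂_1 = 9 − 8 = 1, and the invariant factors of ∂_1 are all 1, so H_0 = Z.
  H_1: rank ker ∂_1 − rank ∂_2 = (27 − 8) − 18 = 1, and ∂_2 has invariant factor 2 > 1, so H_1 = Z ⊕ Z_2.
  H_2: rank ker ∂_2 − rank ∂_3 = (18 − 18) − 0 = 0, and there is no ∂_3, so H_2 = 0.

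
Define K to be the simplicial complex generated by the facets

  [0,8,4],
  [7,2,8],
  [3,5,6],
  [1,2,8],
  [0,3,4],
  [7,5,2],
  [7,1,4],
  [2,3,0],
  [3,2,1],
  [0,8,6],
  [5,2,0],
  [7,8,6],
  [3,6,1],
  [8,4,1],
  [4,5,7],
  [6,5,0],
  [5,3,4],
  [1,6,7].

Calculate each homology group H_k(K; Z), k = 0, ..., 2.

We work with the vertex ordering 0 < 1 < 2 < 3 < 4 < 5 < 6 < 7 < 8. The simplices of K, each written with vertices in increasing order, are:

  0-simplices (9): [0], [1], [2], [3], [4], [5], [6], [7], [8]
  1-simplices (27): (27 of them)
  2-simplices (18): [0,2,3], [0,2,5], [0,3,4], [0,4,8], [0,5,6], [0,6,8], [1,2,3], [1,2,8], [1,3,6], [1,4,7], [1,4,8], [1,6,7], [2,5,7], [2,7,8], [3,4,5], [3,5,6], [4,5,7], [6,7,8]

giving chain groups C_0 ≅ Z^9, C_1 ≅ Z^27, C_2 ≅ Z^18.

The boundary map ∂_1: C_1 → C_0 maps an edge to its endpoints' difference, ∂[p,q] = q − p. For instance
  ∂[3,6] = [6] − [3].
This gives a 9×27 integer matrix of rank 8; reducing to Smith normal form yields diagonal entries (1,1,1,1,1,1,1,1).

Boundary ∂_2: C_2 → C_1 acts by ∂[p,q,r] = [q,r] − [p,r] + [p,q]. For instance
  ∂[1,4,7] = [4,7] − [1,7] + [1,4],
  ∂[3,5,6] = [5,6] − [3,6] + [3,5].
The resulting 27×18 matrix has rank 18, and its Smith normal form has invariant factors (1,1,1,1,1,1,1,1,1,1,1,1,1,1,1,1,1,2).

Reading off H_k = ker ∂_k / im ∂_{k+1}:

  H_0: rank C_0 − rank ∂_1 = 9 − 8 = 1, and the invariant factors of ∂_1 are all 1, so H_0 = Z.
  H_1: rank ker ∂_1 − rank ∂_2 = (27 − 8) − 18 = 1, and ∂_2 has invariant factor 2 > 1, so H_1 = Z ⊕ Z/2Z.
  H_2: rank ker ∂_2 − rank ∂_3 = (18 − 18) − 0 = 0, and there is no ∂_3, so H_2 = 0.

H_0 ≅ Z,  H_1 ≅ Z ⊕ Z/2Z,  H_2 = 0.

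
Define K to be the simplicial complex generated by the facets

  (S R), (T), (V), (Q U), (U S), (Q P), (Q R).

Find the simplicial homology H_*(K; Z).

Take the total order P < Q < R < S < T < U < V on the vertex set. Then K (dimension 1) consists of the simplices:

  0-simplices (7): P, Q, R, S, T, U, V
  1-simplices (5): PQ, QR, QU, RS, SU

giving chain groups C_0 ≅ Z^7, C_1 ≅ Z^5.

∂_1: C_1 → C_0 is given by ∂[p,q] = [q] − [p].
As a 7×5 matrix over Z this has rank 4, with invariant factors (1,1,1,1).

From H_k ≅ ker(∂_k) / im(∂_{k+1}) we obtain:

  H_0: rank C_0 − rank ∂_1 = 7 − 4 = 3, and the invariant factors of ∂_1 are all 1, so H_0 = Z^3.
  H_1: rank ker ∂_1 − rank ∂_2 = (5 − 4) − 0 = 1, and there is no ∂_2, so H_1 = Z.

H_0 = Z^3,  H_1 = Z.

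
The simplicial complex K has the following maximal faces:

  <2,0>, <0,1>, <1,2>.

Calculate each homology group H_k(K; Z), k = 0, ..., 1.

H_0 = Z,  H_1 = Z.

We work with the vertex ordering 0 < 1 < 2. The simplices of K, each written with vertices in increasing order, are:

  0-simplices (3): [0], [1], [2]
  1-simplices (3): [0,1], [0,2], [1,2]

Hence C_0 ≅ Z^3, C_1 ≅ Z^3.

∂_1: C_1 → C_0 sends each edge [p,q] (with p < q) to q − p. For instance
  ∂[0,1] = [1] − [0].
As a 3×3 matrix over Z this has rank 2, with invariant factors (1,1).

Reading off H_k = ker ∂_k / im ∂_{k+1}:

  H_0: rank C_0 − rank ∂_1 = 3 − 2 = 1, and the invariant factors of ∂_1 are all 1, so H_0 ≅ Z.
  H_1: rank ker ∂_1 − rank ∂_2 = (3 − 2) − 0 = 1, and there is no ∂_2, so H_1 ≅ Z.

As a check, the Euler characteristic is 3 − 3 = 0, which agrees with 1 − 1 = 0.
(K is a triangulation of the circle S^1.)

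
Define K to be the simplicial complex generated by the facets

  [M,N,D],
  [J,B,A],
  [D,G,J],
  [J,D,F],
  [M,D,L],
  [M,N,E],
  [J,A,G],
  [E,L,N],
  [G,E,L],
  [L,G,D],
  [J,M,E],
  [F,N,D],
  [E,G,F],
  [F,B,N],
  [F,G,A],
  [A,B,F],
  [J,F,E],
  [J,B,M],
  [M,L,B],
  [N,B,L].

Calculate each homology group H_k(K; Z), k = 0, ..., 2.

H_0 ≅ Z,  H_1 ≅ Z × Z/2,  H_2 = 0.

Take the total order A < B < D < E < F < G < J < L < M < N on the vertex set. Then K (dimension 2) consists of the simplices:

  0-simplices (10): A, B, D, E, F, G, J, L, M, N
  1-simplices (30): AB, AF, AG, AJ, BF, BJ, BL, BM, BN, DF, DG, DJ, DL, DM, DN, EF, EG, EJ, EL, EM, EN, FG, FJ, FN, GJ, GL, JM, LM, LN, MN
  2-simplices (20): ABF, ABJ, AFG, AGJ, BFN, BJM, BLM, BLN, DFJ, DFN, DGJ, DGL, DLM, DMN, EFG, EFJ, EGL, EJM, ELN, EMN

Hence C_0 ≅ Z^10, C_1 ≅ Z^30, C_2 ≅ Z^20.

Boundary ∂_1: C_1 → C_0 is given by ∂[p,q] = [q] − [p]. For instance
  ∂FG = G − F.
This gives a 10×30 integer matrix of rank 9; reducing to Smith normal form yields diagonal entries (1,1,1,1,1,1,1,1,1).

The boundary map ∂_2: C_2 → C_1 sends each 2-simplex [p,q,r] to [q,r] − [p,r] + [p,q]. For instance
  ∂EJM = JM − EM + EJ,
  ∂EFJ = FJ − EJ + EF.
As a 30×20 matrix over Z this has rank 20, with invariant factors (1,1,1,1,1,1,1,1,1,1,1,1,1,1,1,1,1,1,1,2).

Now H_k = ker ∂_k / im ∂_{k+1}, so:

  H_0: rank C_0 − rank ∂_1 = 10 − 9 = 1, and the invariant factors of ∂_1 are all 1, so H_0 ≅ Z.
  H_1: rank ker ∂_1 − rank ∂_2 = (30 − 9) − 20 = 1, and ∂_2 has invariant factor 2 > 1, so H_1 ≅ Z × Z/2.
  H_2: rank ker ∂_2 − rank ∂_3 = (20 − 20) − 0 = 0, and there is no ∂_3, so H_2 ≅ 0.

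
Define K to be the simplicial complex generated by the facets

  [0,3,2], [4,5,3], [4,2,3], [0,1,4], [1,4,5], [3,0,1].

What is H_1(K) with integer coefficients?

H_1 = Z.

Take the total order 0 < 1 < 2 < 3 < 4 < 5 on the vertex set. Then K (dimension 2) consists of the simplices:

  0-simplices (6): [0], [1], [2], [3], [4], [5]
  1-simplices (12): [0,1], [0,2], [0,3], [0,4], [1,3], [1,4], [1,5], [2,3], [2,4], [3,4], [3,5], [4,5]
  2-simplices (6): [0,1,3], [0,1,4], [0,2,3], [1,4,5], [2,3,4], [3,4,5]

giving chain groups C_0 ≅ Z^6, C_1 ≅ Z^12, C_2 ≅ Z^6.

∂_1: C_1 → C_0 is given by ∂[p,q] = [q] − [p]. For instance
  ∂[4,5] = [5] − [4].
As a 6×12 matrix over Z this has rank 5, with invariant factors (1,1,1,1,1).

The boundary map ∂_2: C_2 → C_1 acts by ∂[p,q,r] = [q,r] − [p,r] + [p,q]. For instance
  ∂[3,4,5] = [4,5] − [3,5] + [3,4],
  ∂[0,1,4] = [1,4] − [0,4] + [0,1].
This gives a 12×6 integer matrix of rank 6; reducing to Smith normal form yields diagonal entries (1,1,1,1,1,1).

Reading off H_k = ker ∂_k / im ∂_{k+1}:

  H_1: rank ker ∂_1 − rank ∂_2 = (12 − 5) − 6 = 1, and the invariant factors of ∂_2 are all 1, so H_1 = Z.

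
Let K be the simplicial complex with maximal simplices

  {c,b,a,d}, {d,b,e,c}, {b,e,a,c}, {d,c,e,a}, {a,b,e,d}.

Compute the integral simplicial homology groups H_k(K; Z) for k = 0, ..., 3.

Fix the vertex order a < b < c < d < e and write every simplex with vertices in increasing order. Then dim K = 3 and the simplices of K are:

  0-simplices (5): a, b, c, d, e
  1-simplices (10): ab, ac, ad, ae, bc, bd, be, cd, ce, de
  2-simplices (10): abc, abd, abe, acd, ace, ade, bcd, bce, bde, cde
  3-simplices (5): abcd, abce, abde, acde, bcde

giving chain groups C_0 ≅ Z^5, C_1 ≅ Z^10, C_2 ≅ Z^10, C_3 ≅ Z^5.

Boundary ∂_1: C_1 → C_0 sends each edge [p,q] (with p < q) to q − p. For instance
  ∂ab = b − a.
The resulting 5×10 matrix has rank 4, and its Smith normal form has invariant factors (1,1,1,1).

∂_2: C_2 → C_1 acts by ∂[p,q,r] = [q,r] − [p,r] + [p,q]. For instance
  ∂abd = bd − ad + ab,
  ∂cde = de − ce + cd.
The resulting 10×10 matrix has rank 6, and its Smith normal form has invariant factors (1,1,1,1,1,1).

Boundary ∂_3: C_3 → C_2 sends each 3-simplex σ to the alternating sum Σ_i (−1)^i (σ with its i-th vertex removed). For instance
  ∂abde = bde − ade + abe − abd,
  ∂abce = bce − ace + abe − abc.
The 10×5 boundary matrix has rank 4 and Smith normal form diag(1,1,1,1).

From H_k ≅ ker(∂_k) / im(∂_{k+1}) we obtain:

  H_0: rank C_0 − rank ∂_1 = 5 − 4 = 1, and the invariant factors of ∂_1 are all 1, so H_0 = Z.
  H_1: rank ker ∂_1 − rank ∂_2 = (10 − 4) − 6 = 0, and the invariant factors of ∂_2 are all 1, so H_1 = 0.
  H_2: rank ker ∂_2 − rank ∂_3 = (10 − 6) − 4 = 0, and the invariant factors of ∂_3 are all 1, so H_2 = 0.
  H_3: rank ker ∂_3 − rank ∂_4 = (5 − 4) − 0 = 1, and there is no ∂_4, so H_3 = Z.

H_0 = Z,  H_1 = 0,  H_2 = 0,  H_3 = Z.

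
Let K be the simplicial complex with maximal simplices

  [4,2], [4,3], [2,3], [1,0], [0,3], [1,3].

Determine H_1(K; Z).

H_1 = Z^2.

Take the total order 0 < 1 < 2 < 3 < 4 on the vertex set. Then K (dimension 1) consists of the simplices:

  0-simplices (5): [0], [1], [2], [3], [4]
  1-simplices (6): [0,1], [0,3], [1,3], [2,3], [2,4], [3,4]

so the chain groups are C_0 ≅ Z^5, C_1 ≅ Z^6.

Boundary ∂_1: C_1 → C_0 sends each edge [p,q] (with p < q) to q − p. For instance
  ∂[0,1] = [1] − [0].
The 5×6 boundary matrix has rank 4 and Smith normal form diag(1,1,1,1).

Now H_k = ker ∂_k / im ∂_{k+1}, so:

  H_1: rank ker ∂_1 − rank ∂_2 = (6 − 4) − 0 = 2, and there is no ∂_2, so H_1 ≅ Z^2.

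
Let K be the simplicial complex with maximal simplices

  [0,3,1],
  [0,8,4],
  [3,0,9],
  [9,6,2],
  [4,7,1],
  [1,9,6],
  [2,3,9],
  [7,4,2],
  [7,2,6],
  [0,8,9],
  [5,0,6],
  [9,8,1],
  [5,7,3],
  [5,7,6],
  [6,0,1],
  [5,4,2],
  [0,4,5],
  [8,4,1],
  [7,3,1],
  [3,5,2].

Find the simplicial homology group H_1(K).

H_1 = Z × Z/2.

Order the vertices as 0 < 1 < 2 < 3 < 4 < 5 < 6 < 7 < 8 < 9. Listing each simplex with vertices in this order, K has dimension 2 with simplices:

  0-simplices (10): [0], [1], [2], [3], [4], [5], [6], [7], [8], [9]
  1-simplices (30): (30 of them)
  2-simplices (20): (20 of them)

so the chain groups are C_0 ≅ Z^10, C_1 ≅ Z^30, C_2 ≅ Z^20.

Boundary ∂_1: C_1 → C_0 sends each edge [p,q] (with p < q) to q − p. For instance
  ∂[2,6] = [6] − [2].
The 10×30 boundary matrix has rank 9 and Smith normal form diag(1,1,1,1,1,1,1,1,1).

The boundary map ∂_2: C_2 → C_1 maps a triangle to the signed sum of its edges. For instance
  ∂[1,8,9] = [8,9] − [1,9] + [1,8],
  ∂[2,6,7] = [6,7] − [2,7] + [2,6].
The resulting 30×20 matrix has rank 20, and its Smith normal form has invariant factors (1,1,1,1,1,1,1,1,1,1,1,1,1,1,1,1,1,1,1,2).

Now H_k = ker ∂_k / im ∂_{k+1}, so:

  H_1: rank ker ∂_1 − rank ∂_2 = (30 − 9) − 20 = 1, and ∂_2 has invariant factor 2 > 1, so H_1 = Z × Z/2.

(K is a triangulation of the Klein bottle.)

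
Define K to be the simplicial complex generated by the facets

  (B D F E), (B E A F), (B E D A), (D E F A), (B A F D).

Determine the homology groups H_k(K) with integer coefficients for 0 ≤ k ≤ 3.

H_0 = Z,  H_1 = 0,  H_2 = 0,  H_3 = Z.

Order the vertices as A < B < D < E < F. Listing each simplex with vertices in this order, K has dimension 3 with simplices:

  0-simplices (5): A, B, D, E, F
  1-simplices (10): AB, AD, AE, AF, BD, BE, BF, DE, DF, EF
  2-simplices (10): ABD, ABE, ABF, ADE, ADF, AEF, BDE, BDF, BEF, DEF
  3-simplices (5): ABDE, ABDF, ABEF, ADEF, BDEF

giving chain groups C_0 ≅ Z^5, C_1 ≅ Z^10, C_2 ≅ Z^10, C_3 ≅ Z^5.

∂_1: C_1 → C_0 is given by ∂[p,q] = [q] − [p].
As a 5×10 matrix over Z this has rank 4, with invariant factors (1,1,1,1).

∂_2: C_2 → C_1 sends each 2-simplex [p,q,r] to [q,r] − [p,r] + [p,q]. For instance
  ∂ADF = DF − AF + AD,
  ∂AEF = EF − AF + AE.
As a 10×10 matrix over Z this has rank 6, with invariant factors (1,1,1,1,1,1).

Boundary ∂_3: C_3 → C_2 sends each 3-simplex σ to the alternating sum Σ_i (−1)^i (σ with its i-th vertex removed). For instance
  ∂BDEF = DEF − BEF + BDF − BDE,
  ∂ABDE = BDE − ADE + ABE − ABD.
As a 10×5 matrix over Z this has rank 4, with invariant factors (1,1,1,1).

Reading off H_k = ker ∂_k / im ∂_{k+1}:

  H_0: rank C_0 − rank ∂_1 = 5 − 4 = 1, and the invariant factors of ∂_1 are all 1, so H_0 ≅ Z.
  H_1: rank ker ∂_1 − rank ∂_2 = (10 − 4) − 6 = 0, and the invariant factors of ∂_2 are all 1, so H_1 ≅ 0.
  H_2: rank ker ∂_2 − rank ∂_3 = (10 − 6) − 4 = 0, and the invariant factors of ∂_3 are all 1, so H_2 ≅ 0.
  H_3: rank ker ∂_3 − rank ∂_4 = (5 − 4) − 0 = 1, and there is no ∂_4, so H_3 ≅ Z.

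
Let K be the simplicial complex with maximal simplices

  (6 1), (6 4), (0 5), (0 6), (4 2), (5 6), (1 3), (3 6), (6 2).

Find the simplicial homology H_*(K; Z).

H_0 = Z,  H_1 = Z^3.

Fix the vertex order 0 < 1 < 2 < 3 < 4 < 5 < 6 and write every simplex with vertices in increasing order. Then dim K = 1 and the simplices of K are:

  0-simplices (7): [0], [1], [2], [3], [4], [5], [6]
  1-simplices (9): [0,5], [0,6], [1,3], [1,6], [2,4], [2,6], [3,6], [4,6], [5,6]

giving chain groups C_0 ≅ Z^7, C_1 ≅ Z^9.

The boundary map ∂_1: C_1 → C_0 maps an edge to its endpoints' difference, ∂[p,q] = q − p. For instance
  ∂[4,6] = [6] − [4].
This gives a 7×9 integer matrix of rank 6; reducing to Smith normal form yields diagonal entries (1,1,1,1,1,1).

Reading off H_k = ker ∂_k / im ∂_{k+1}:

  H_0: rank C_0 − rank ∂_1 = 7 − 6 = 1, and the invariant factors of ∂_1 are all 1, so H_0 ≅ Z.
  H_1: rank ker ∂_1 − rank ∂_2 = (9 − 6) − 0 = 3, and there is no ∂_2, so H_1 ≅ Z^3.

As a check, the Euler characteristic is 7 − 9 = -2, which agrees with 1 − 3 = -2.
(K is a triangulation of a wedge of 3 circles.)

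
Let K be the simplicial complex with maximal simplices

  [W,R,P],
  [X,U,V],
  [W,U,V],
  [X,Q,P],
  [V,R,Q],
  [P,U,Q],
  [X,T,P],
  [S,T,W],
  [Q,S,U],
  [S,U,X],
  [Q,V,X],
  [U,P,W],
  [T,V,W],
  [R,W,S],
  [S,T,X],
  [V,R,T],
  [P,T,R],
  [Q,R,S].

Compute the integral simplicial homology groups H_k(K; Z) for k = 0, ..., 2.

We work with the vertex ordering P < Q < R < S < T < U < V < W < X. The simplices of K, each written with vertices in increasing order, are:

  0-simplices (9): P, Q, R, S, T, U, V, W, X
  1-simplices (27): PQ, PR, PT, PU, PW, PX, QR, QS, QU, QV, QX, RS, RT, RV, RW, ST, SU, SW, SX, TV, TW, TX, UV, UW, UX, VW, VX
  2-simplices (18): PQU, PQX, PRT, PRW, PTX, PUW, QRS, QRV, QSU, QVX, RSW, RTV, STW, STX, SUX, TVW, UVW, UVX

giving chain groups C_0 ≅ Z^9, C_1 ≅ Z^27, C_2 ≅ Z^18.

Boundary ∂_1: C_1 → C_0 maps an edge to its endpoints' difference, ∂[p,q] = q − p.
The 9×27 boundary matrix has rank 8 and Smith normal form diag(1,1,1,1,1,1,1,1).

Boundary ∂_2: C_2 → C_1 acts by ∂[p,q,r] = [q,r] − [p,r] + [p,q]. For instance
  ∂QVX = VX − QX + QV,
  ∂SUX = UX − SX + SU.
The resulting 27×18 matrix has rank 18, and its Smith normal form has invariant factors (1,1,1,1,1,1,1,1,1,1,1,1,1,1,1,1,1,2).

From H_k ≅ ker(∂_k) / im(∂_{k+1}) we obtain:

  H_0: rank C_0 − rank ∂_1 = 9 − 8 = 1, and the invariant factors of ∂_1 are all 1, so H_0 ≅ Z.
  H_1: rank ker ∂_1 − rank ∂_2 = (27 − 8) − 18 = 1, and ∂_2 has invariant factor 2 > 1, so H_1 ≅ Z × Z/2.
  H_2: rank ker ∂_2 − rank ∂_3 = (18 − 18) − 0 = 0, and there is no ∂_3, so H_2 ≅ 0.

H_0 ≅ Z,  H_1 ≅ Z × Z/2,  H_2 = 0.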